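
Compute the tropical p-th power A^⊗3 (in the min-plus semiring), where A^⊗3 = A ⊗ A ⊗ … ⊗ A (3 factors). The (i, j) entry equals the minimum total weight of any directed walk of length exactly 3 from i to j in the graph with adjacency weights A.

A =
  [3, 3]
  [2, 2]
A^⊗3 =
  [7, 7]
  [6, 6]

Each entry (A^⊗3)_ij equals the minimum over all length-3 walks i = v_0 → v_1 → … → v_3 = j of Σ_t A[v_t][v_{t+1}]. For example, for (i, j) = (0, 1) we minimise over 4 possible intermediate vertex sequences; the minimum is 7, attained along the walk 0 → 1 → 1 → 1.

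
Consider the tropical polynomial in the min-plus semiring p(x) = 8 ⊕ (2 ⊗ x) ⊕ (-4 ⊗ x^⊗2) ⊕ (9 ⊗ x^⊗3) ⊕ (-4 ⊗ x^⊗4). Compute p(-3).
p(-3) = -16

A tropical monomial a ⊗ x^⊗i evaluates to a + i · x. Evaluating each term at x = -3:
  Term 0 contributes 8 + 0 · -3 = 8
  Term 1 contributes 2 + 1 · -3 = -1
  Term 2 contributes -4 + 2 · -3 = -10
  Term 3 contributes 9 + 3 · -3 = 0
  Term 4 contributes -4 + 4 · -3 = -16
p(-3) = ⊕ of these = min[8, -1, -10, 0, -16] = -16.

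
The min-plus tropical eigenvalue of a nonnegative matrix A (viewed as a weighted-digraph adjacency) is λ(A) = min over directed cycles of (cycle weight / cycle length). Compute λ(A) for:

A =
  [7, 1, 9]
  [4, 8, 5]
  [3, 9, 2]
λ(A) = 2

Enumerate directed cycles and compute their means (weight / length). Sample:
  cycle 0 → 0: weight = 7, length = 1, mean = 7/1 ≈ 7.000
  cycle 1 → 1: weight = 8, length = 1, mean = 8/1 ≈ 8.000
  cycle 2 → 2: weight = 2, length = 1, mean = 2/1 ≈ 2.000
  cycle 0 → 1 → 0: weight = 5, length = 2, mean = 5/2 ≈ 2.500
  cycle 0 → 2 → 0: weight = 12, length = 2, mean = 12/2 ≈ 6.000
  cycle 1 → 0 → 1: weight = 5, length = 2, mean = 5/2 ≈ 2.500
Minimum mean = 2.000, attained e.g. along the cycle 2 → 2 with weight 2 and length 1. So λ(A) = 2/1 = 2.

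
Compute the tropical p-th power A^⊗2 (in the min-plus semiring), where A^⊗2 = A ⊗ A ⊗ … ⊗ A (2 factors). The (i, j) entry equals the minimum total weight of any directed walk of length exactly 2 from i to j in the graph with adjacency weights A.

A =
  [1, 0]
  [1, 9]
A^⊗2 =
  [1, 1]
  [2, 1]

Each entry (A^⊗2)_ij equals the minimum over all length-2 walks i = v_0 → v_1 → … → v_2 = j of Σ_t A[v_t][v_{t+1}]. For example, for (i, j) = (0, 1) we minimise over 2 possible intermediate vertex sequences; the minimum is 1, attained along the walk 0 → 0 → 1.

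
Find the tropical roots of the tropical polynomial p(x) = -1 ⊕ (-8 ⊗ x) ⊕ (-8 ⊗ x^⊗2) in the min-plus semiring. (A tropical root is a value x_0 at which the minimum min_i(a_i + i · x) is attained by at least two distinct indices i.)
Roots: {0, 7}

Each tropical root is a break point of the lower envelope of the lines y = a_i + i · x (there are 3 lines, with slopes 0, 1, ..., 2). Only the lines that attain the minimum somewhere contribute to roots; other lines are dominated. Here the surviving (envelope) indices are i = 2, i = 1, i = 0.
Intersections between consecutive envelope lines give the roots: for adjacent envelope indices i < j the intersection is x = (a_i − a_j) / (j − i). Reading off the sorted break points: {0, 7}.
Verification: at each break x_0, at least two indices attain the minimum of min_i(a_i + i · x_0).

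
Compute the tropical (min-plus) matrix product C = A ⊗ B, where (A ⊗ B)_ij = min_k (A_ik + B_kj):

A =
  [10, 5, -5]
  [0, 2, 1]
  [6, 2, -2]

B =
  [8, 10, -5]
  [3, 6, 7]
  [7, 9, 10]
A ⊗ B =
  [2, 4, 5]
  [5, 8, -5]
  [5, 7, 1]

Apply the min-plus product entry-by-entry:
  C[0][0] = min over k of (A[0][0] + B[0][0] = 10 + 8 = 18, A[0][1] + B[1][0] = 5 + 3 = 8, A[0][2] + B[2][0] = -5 + 7 = 2) = 2 (attained at k = 2)
  C[0][1] = min over k of (A[0][0] + B[0][1] = 10 + 10 = 20, A[0][1] + B[1][1] = 5 + 6 = 11, A[0][2] + B[2][1] = -5 + 9 = 4) = 4 (attained at k = 2)
  C[0][2] = min over k of (A[0][0] + B[0][2] = 10 + -5 = 5, A[0][1] + B[1][2] = 5 + 7 = 12, A[0][2] + B[2][2] = -5 + 10 = 5) = 5 (attained at k = 0)
  C[1][0] = min over k of (A[1][0] + B[0][0] = 0 + 8 = 8, A[1][1] + B[1][0] = 2 + 3 = 5, A[1][2] + B[2][0] = 1 + 7 = 8) = 5 (attained at k = 1)
  C[1][1] = min over k of (A[1][0] + B[0][1] = 0 + 10 = 10, A[1][1] + B[1][1] = 2 + 6 = 8, A[1][2] + B[2][1] = 1 + 9 = 10) = 8 (attained at k = 1)
  C[1][2] = min over k of (A[1][0] + B[0][2] = 0 + -5 = -5, A[1][1] + B[1][2] = 2 + 7 = 9, A[1][2] + B[2][2] = 1 + 10 = 11) = -5 (attained at k = 0)
  C[2][0] = min over k of (A[2][0] + B[0][0] = 6 + 8 = 14, A[2][1] + B[1][0] = 2 + 3 = 5, A[2][2] + B[2][0] = -2 + 7 = 5) = 5 (attained at k = 1)
  C[2][1] = min over k of (A[2][0] + B[0][1] = 6 + 10 = 16, A[2][1] + B[1][1] = 2 + 6 = 8, A[2][2] + B[2][1] = -2 + 9 = 7) = 7 (attained at k = 2)
  C[2][2] = min over k of (A[2][0] + B[0][2] = 6 + -5 = 1, A[2][1] + B[1][2] = 2 + 7 = 9, A[2][2] + B[2][2] = -2 + 10 = 8) = 1 (attained at k = 0)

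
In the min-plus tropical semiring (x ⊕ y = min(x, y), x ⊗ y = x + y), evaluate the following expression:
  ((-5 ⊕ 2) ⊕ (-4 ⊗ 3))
((-5 ⊕ 2) ⊕ (-4 ⊗ 3)) = -5

Expand innermost to outermost. Recall ⊕ takes the minimum of its arguments and ⊗ takes their sum. Working out the expression ((-5 ⊕ 2) ⊕ (-4 ⊗ 3)) gives -5.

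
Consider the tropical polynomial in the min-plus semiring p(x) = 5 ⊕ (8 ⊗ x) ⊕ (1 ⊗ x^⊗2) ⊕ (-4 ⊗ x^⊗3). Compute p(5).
p(5) = 5

A tropical monomial a ⊗ x^⊗i evaluates to a + i · x. Evaluating each term at x = 5:
  Term 0 contributes 5 + 0 · 5 = 5
  Term 1 contributes 8 + 1 · 5 = 13
  Term 2 contributes 1 + 2 · 5 = 11
  Term 3 contributes -4 + 3 · 5 = 11
p(5) = ⊕ of these = min[5, 13, 11, 11] = 5.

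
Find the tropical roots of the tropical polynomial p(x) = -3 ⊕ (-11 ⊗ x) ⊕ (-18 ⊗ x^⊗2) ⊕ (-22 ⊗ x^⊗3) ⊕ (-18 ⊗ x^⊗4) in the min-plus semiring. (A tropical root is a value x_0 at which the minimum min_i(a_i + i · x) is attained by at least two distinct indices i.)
Roots: {-4, 4, 7, 8}

Each tropical root is a break point of the lower envelope of the lines y = a_i + i · x (there are 5 lines, with slopes 0, 1, ..., 4). Only the lines that attain the minimum somewhere contribute to roots; other lines are dominated. Here the surviving (envelope) indices are i = 4, i = 3, i = 2, i = 1, i = 0.
Intersections between consecutive envelope lines give the roots: for adjacent envelope indices i < j the intersection is x = (a_i − a_j) / (j − i). Reading off the sorted break points: {-4, 4, 7, 8}.
Verification: at each break x_0, at least two indices attain the minimum of min_i(a_i + i · x_0).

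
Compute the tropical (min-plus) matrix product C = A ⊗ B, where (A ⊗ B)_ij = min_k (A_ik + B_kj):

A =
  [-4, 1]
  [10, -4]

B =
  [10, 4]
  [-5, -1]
A ⊗ B =
  [-4, 0]
  [-9, -5]

Apply the min-plus product entry-by-entry:
  C[0][0] = min over k of (A[0][0] + B[0][0] = -4 + 10 = 6, A[0][1] + B[1][0] = 1 + -5 = -4) = -4 (attained at k = 1)
  C[0][1] = min over k of (A[0][0] + B[0][1] = -4 + 4 = 0, A[0][1] + B[1][1] = 1 + -1 = 0) = 0 (attained at k = 0)
  C[1][0] = min over k of (A[1][0] + B[0][0] = 10 + 10 = 20, A[1][1] + B[1][0] = -4 + -5 = -9) = -9 (attained at k = 1)
  C[1][1] = min over k of (A[1][0] + B[0][1] = 10 + 4 = 14, A[1][1] + B[1][1] = -4 + -1 = -5) = -5 (attained at k = 1)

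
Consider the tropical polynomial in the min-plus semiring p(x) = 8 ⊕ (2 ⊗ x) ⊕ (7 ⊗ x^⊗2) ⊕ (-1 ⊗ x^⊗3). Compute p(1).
p(1) = 2

A tropical monomial a ⊗ x^⊗i evaluates to a + i · x. Evaluating each term at x = 1:
  Term 0 contributes 8 + 0 · 1 = 8
  Term 1 contributes 2 + 1 · 1 = 3
  Term 2 contributes 7 + 2 · 1 = 9
  Term 3 contributes -1 + 3 · 1 = 2
p(1) = ⊕ of these = min[8, 3, 9, 2] = 2.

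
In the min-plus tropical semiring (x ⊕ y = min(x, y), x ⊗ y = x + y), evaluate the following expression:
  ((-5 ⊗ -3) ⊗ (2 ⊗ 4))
((-5 ⊗ -3) ⊗ (2 ⊗ 4)) = -2

Expand innermost to outermost. Recall ⊕ takes the minimum of its arguments and ⊗ takes their sum. Working out the expression ((-5 ⊗ -3) ⊗ (2 ⊗ 4)) gives -2.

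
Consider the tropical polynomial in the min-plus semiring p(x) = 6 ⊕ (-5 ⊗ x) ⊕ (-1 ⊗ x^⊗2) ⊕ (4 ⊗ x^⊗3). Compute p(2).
p(2) = -3

A tropical monomial a ⊗ x^⊗i evaluates to a + i · x. Evaluating each term at x = 2:
  Term 0 contributes 6 + 0 · 2 = 6
  Term 1 contributes -5 + 1 · 2 = -3
  Term 2 contributes -1 + 2 · 2 = 3
  Term 3 contributes 4 + 3 · 2 = 10
p(2) = ⊕ of these = min[6, -3, 3, 10] = -3.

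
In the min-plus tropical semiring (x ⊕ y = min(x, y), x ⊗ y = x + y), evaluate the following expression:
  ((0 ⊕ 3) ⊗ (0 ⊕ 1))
((0 ⊕ 3) ⊗ (0 ⊕ 1)) = 0

Expand innermost to outermost. Recall ⊕ takes the minimum of its arguments and ⊗ takes their sum. Working out the expression ((0 ⊕ 3) ⊗ (0 ⊕ 1)) gives 0.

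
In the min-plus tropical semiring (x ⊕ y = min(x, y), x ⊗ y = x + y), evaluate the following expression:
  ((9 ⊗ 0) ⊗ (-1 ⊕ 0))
((9 ⊗ 0) ⊗ (-1 ⊕ 0)) = 8

Expand innermost to outermost. Recall ⊕ takes the minimum of its arguments and ⊗ takes their sum. Working out the expression ((9 ⊗ 0) ⊗ (-1 ⊕ 0)) gives 8.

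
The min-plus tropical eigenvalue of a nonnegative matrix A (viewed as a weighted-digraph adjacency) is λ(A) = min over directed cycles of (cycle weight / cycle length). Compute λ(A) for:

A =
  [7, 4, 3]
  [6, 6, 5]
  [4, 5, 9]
λ(A) = 7/2

Enumerate directed cycles and compute their means (weight / length). Sample:
  cycle 0 → 0: weight = 7, length = 1, mean = 7/1 ≈ 7.000
  cycle 1 → 1: weight = 6, length = 1, mean = 6/1 ≈ 6.000
  cycle 2 → 2: weight = 9, length = 1, mean = 9/1 ≈ 9.000
  cycle 0 → 1 → 0: weight = 10, length = 2, mean = 10/2 ≈ 5.000
  cycle 0 → 2 → 0: weight = 7, length = 2, mean = 7/2 ≈ 3.500
  cycle 1 → 0 → 1: weight = 10, length = 2, mean = 10/2 ≈ 5.000
Minimum mean = 3.500, attained e.g. along the cycle 0 → 2 → 0 with weight 7 and length 2. So λ(A) = 7/2 = 7/2.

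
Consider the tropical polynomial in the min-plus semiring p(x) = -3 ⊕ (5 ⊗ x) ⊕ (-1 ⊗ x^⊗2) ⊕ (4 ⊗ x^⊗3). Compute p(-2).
p(-2) = -5

A tropical monomial a ⊗ x^⊗i evaluates to a + i · x. Evaluating each term at x = -2:
  Term 0 contributes -3 + 0 · -2 = -3
  Term 1 contributes 5 + 1 · -2 = 3
  Term 2 contributes -1 + 2 · -2 = -5
  Term 3 contributes 4 + 3 · -2 = -2
p(-2) = ⊕ of these = min[-3, 3, -5, -2] = -5.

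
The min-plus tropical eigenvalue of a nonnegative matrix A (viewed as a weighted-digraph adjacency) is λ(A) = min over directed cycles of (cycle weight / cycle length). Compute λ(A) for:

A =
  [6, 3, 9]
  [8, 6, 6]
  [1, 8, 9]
λ(A) = 10/3

Enumerate directed cycles and compute their means (weight / length). Sample:
  cycle 0 → 0: weight = 6, length = 1, mean = 6/1 ≈ 6.000
  cycle 1 → 1: weight = 6, length = 1, mean = 6/1 ≈ 6.000
  cycle 2 → 2: weight = 9, length = 1, mean = 9/1 ≈ 9.000
  cycle 0 → 1 → 0: weight = 11, length = 2, mean = 11/2 ≈ 5.500
  cycle 0 → 2 → 0: weight = 10, length = 2, mean = 10/2 ≈ 5.000
  cycle 1 → 0 → 1: weight = 11, length = 2, mean = 11/2 ≈ 5.500
Minimum mean = 3.333, attained e.g. along the cycle 0 → 1 → 2 → 0 with weight 10 and length 3. So λ(A) = 10/3 = 10/3.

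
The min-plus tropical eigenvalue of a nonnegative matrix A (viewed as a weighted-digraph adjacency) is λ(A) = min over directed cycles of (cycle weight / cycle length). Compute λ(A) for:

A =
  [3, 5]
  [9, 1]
λ(A) = 1

Enumerate directed cycles and compute their means (weight / length). Sample:
  cycle 0 → 0: weight = 3, length = 1, mean = 3/1 ≈ 3.000
  cycle 1 → 1: weight = 1, length = 1, mean = 1/1 ≈ 1.000
  cycle 0 → 1 → 0: weight = 14, length = 2, mean = 14/2 ≈ 7.000
  cycle 1 → 0 → 1: weight = 14, length = 2, mean = 14/2 ≈ 7.000
Minimum mean = 1.000, attained e.g. along the cycle 1 → 1 with weight 1 and length 1. So λ(A) = 1/1 = 1.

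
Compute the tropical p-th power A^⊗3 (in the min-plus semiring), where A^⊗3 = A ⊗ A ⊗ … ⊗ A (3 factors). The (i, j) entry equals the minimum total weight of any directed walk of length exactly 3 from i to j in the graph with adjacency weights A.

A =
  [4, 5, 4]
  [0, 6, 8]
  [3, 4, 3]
A^⊗3 =
  [8, 10, 9]
  [5, 8, 7]
  [7, 9, 8]

Each entry (A^⊗3)_ij equals the minimum over all length-3 walks i = v_0 → v_1 → … → v_3 = j of Σ_t A[v_t][v_{t+1}]. For example, for (i, j) = (0, 2) we minimise over 9 possible intermediate vertex sequences; the minimum is 9, attained along the walk 0 → 1 → 0 → 2.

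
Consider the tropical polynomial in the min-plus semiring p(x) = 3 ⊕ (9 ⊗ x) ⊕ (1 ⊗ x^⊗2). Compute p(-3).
p(-3) = -5

A tropical monomial a ⊗ x^⊗i evaluates to a + i · x. Evaluating each term at x = -3:
  Term 0 contributes 3 + 0 · -3 = 3
  Term 1 contributes 9 + 1 · -3 = 6
  Term 2 contributes 1 + 2 · -3 = -5
p(-3) = ⊕ of these = min[3, 6, -5] = -5.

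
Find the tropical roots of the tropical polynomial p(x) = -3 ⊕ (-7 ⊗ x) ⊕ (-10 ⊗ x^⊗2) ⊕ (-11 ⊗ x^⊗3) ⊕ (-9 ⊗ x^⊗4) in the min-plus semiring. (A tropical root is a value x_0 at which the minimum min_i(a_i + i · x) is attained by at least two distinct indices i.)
Roots: {-2, 1, 3, 4}

Each tropical root is a break point of the lower envelope of the lines y = a_i + i · x (there are 5 lines, with slopes 0, 1, ..., 4). Only the lines that attain the minimum somewhere contribute to roots; other lines are dominated. Here the surviving (envelope) indices are i = 4, i = 3, i = 2, i = 1, i = 0.
Intersections between consecutive envelope lines give the roots: for adjacent envelope indices i < j the intersection is x = (a_i − a_j) / (j − i). Reading off the sorted break points: {-2, 1, 3, 4}.
Verification: at each break x_0, at least two indices attain the minimum of min_i(a_i + i · x_0).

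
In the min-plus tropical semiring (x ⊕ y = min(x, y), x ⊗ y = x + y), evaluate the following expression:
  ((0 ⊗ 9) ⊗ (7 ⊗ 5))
((0 ⊗ 9) ⊗ (7 ⊗ 5)) = 21

Expand innermost to outermost. Recall ⊕ takes the minimum of its arguments and ⊗ takes their sum. Working out the expression ((0 ⊗ 9) ⊗ (7 ⊗ 5)) gives 21.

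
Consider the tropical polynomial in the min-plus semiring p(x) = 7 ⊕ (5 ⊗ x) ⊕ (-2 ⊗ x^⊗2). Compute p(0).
p(0) = -2

A tropical monomial a ⊗ x^⊗i evaluates to a + i · x. Evaluating each term at x = 0:
  Term 0 contributes 7 + 0 · 0 = 7
  Term 1 contributes 5 + 1 · 0 = 5
  Term 2 contributes -2 + 2 · 0 = -2
p(0) = ⊕ of these = min[7, 5, -2] = -2.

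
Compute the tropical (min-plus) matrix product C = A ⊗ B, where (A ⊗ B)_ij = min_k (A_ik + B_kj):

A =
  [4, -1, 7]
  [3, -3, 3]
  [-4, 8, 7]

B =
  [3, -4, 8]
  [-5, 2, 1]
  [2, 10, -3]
A ⊗ B =
  [-6, 0, 0]
  [-8, -1, -2]
  [-1, -8, 4]

Apply the min-plus product entry-by-entry:
  C[0][0] = min over k of (A[0][0] + B[0][0] = 4 + 3 = 7, A[0][1] + B[1][0] = -1 + -5 = -6, A[0][2] + B[2][0] = 7 + 2 = 9) = -6 (attained at k = 1)
  C[0][1] = min over k of (A[0][0] + B[0][1] = 4 + -4 = 0, A[0][1] + B[1][1] = -1 + 2 = 1, A[0][2] + B[2][1] = 7 + 10 = 17) = 0 (attained at k = 0)
  C[0][2] = min over k of (A[0][0] + B[0][2] = 4 + 8 = 12, A[0][1] + B[1][2] = -1 + 1 = 0, A[0][2] + B[2][2] = 7 + -3 = 4) = 0 (attained at k = 1)
  C[1][0] = min over k of (A[1][0] + B[0][0] = 3 + 3 = 6, A[1][1] + B[1][0] = -3 + -5 = -8, A[1][2] + B[2][0] = 3 + 2 = 5) = -8 (attained at k = 1)
  C[1][1] = min over k of (A[1][0] + B[0][1] = 3 + -4 = -1, A[1][1] + B[1][1] = -3 + 2 = -1, A[1][2] + B[2][1] = 3 + 10 = 13) = -1 (attained at k = 0)
  C[1][2] = min over k of (A[1][0] + B[0][2] = 3 + 8 = 11, A[1][1] + B[1][2] = -3 + 1 = -2, A[1][2] + B[2][2] = 3 + -3 = 0) = -2 (attained at k = 1)
  C[2][0] = min over k of (A[2][0] + B[0][0] = -4 + 3 = -1, A[2][1] + B[1][0] = 8 + -5 = 3, A[2][2] + B[2][0] = 7 + 2 = 9) = -1 (attained at k = 0)
  C[2][1] = min over k of (A[2][0] + B[0][1] = -4 + -4 = -8, A[2][1] + B[1][1] = 8 + 2 = 10, A[2][2] + B[2][1] = 7 + 10 = 17) = -8 (attained at k = 0)
  C[2][2] = min over k of (A[2][0] + B[0][2] = -4 + 8 = 4, A[2][1] + B[1][2] = 8 + 1 = 9, A[2][2] + B[2][2] = 7 + -3 = 4) = 4 (attained at k = 0)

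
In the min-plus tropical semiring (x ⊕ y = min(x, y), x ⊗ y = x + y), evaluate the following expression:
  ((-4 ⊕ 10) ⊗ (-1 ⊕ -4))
((-4 ⊕ 10) ⊗ (-1 ⊕ -4)) = -8

Expand innermost to outermost. Recall ⊕ takes the minimum of its arguments and ⊗ takes their sum. Working out the expression ((-4 ⊕ 10) ⊗ (-1 ⊕ -4)) gives -8.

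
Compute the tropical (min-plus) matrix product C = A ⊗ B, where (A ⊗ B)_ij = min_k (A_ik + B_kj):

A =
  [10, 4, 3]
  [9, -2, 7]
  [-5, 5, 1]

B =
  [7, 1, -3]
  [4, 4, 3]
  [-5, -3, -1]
A ⊗ B =
  [-2, 0, 2]
  [2, 2, 1]
  [-4, -4, -8]

Apply the min-plus product entry-by-entry:
  C[0][0] = min over k of (A[0][0] + B[0][0] = 10 + 7 = 17, A[0][1] + B[1][0] = 4 + 4 = 8, A[0][2] + B[2][0] = 3 + -5 = -2) = -2 (attained at k = 2)
  C[0][1] = min over k of (A[0][0] + B[0][1] = 10 + 1 = 11, A[0][1] + B[1][1] = 4 + 4 = 8, A[0][2] + B[2][1] = 3 + -3 = 0) = 0 (attained at k = 2)
  C[0][2] = min over k of (A[0][0] + B[0][2] = 10 + -3 = 7, A[0][1] + B[1][2] = 4 + 3 = 7, A[0][2] + B[2][2] = 3 + -1 = 2) = 2 (attained at k = 2)
  C[1][0] = min over k of (A[1][0] + B[0][0] = 9 + 7 = 16, A[1][1] + B[1][0] = -2 + 4 = 2, A[1][2] + B[2][0] = 7 + -5 = 2) = 2 (attained at k = 1)
  C[1][1] = min over k of (A[1][0] + B[0][1] = 9 + 1 = 10, A[1][1] + B[1][1] = -2 + 4 = 2, A[1][2] + B[2][1] = 7 + -3 = 4) = 2 (attained at k = 1)
  C[1][2] = min over k of (A[1][0] + B[0][2] = 9 + -3 = 6, A[1][1] + B[1][2] = -2 + 3 = 1, A[1][2] + B[2][2] = 7 + -1 = 6) = 1 (attained at k = 1)
  C[2][0] = min over k of (A[2][0] + B[0][0] = -5 + 7 = 2, A[2][1] + B[1][0] = 5 + 4 = 9, A[2][2] + B[2][0] = 1 + -5 = -4) = -4 (attained at k = 2)
  C[2][1] = min over k of (A[2][0] + B[0][1] = -5 + 1 = -4, A[2][1] + B[1][1] = 5 + 4 = 9, A[2][2] + B[2][1] = 1 + -3 = -2) = -4 (attained at k = 0)
  C[2][2] = min over k of (A[2][0] + B[0][2] = -5 + -3 = -8, A[2][1] + B[1][2] = 5 + 3 = 8, A[2][2] + B[2][2] = 1 + -1 = 0) = -8 (attained at k = 0)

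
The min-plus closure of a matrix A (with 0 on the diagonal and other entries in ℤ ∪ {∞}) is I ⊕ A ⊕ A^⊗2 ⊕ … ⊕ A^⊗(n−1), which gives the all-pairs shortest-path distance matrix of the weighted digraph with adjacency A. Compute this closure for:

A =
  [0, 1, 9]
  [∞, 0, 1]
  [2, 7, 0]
Closure =
  [0, 1, 2]
  [3, 0, 1]
  [2, 3, 0]

This is the Floyd-Warshall all-pairs shortest-path computation. For each intermediate vertex k = 0, 1, …, 2, update dist[i][j] ← min(dist[i][j], dist[i][k] + dist[k][j]). The final matrix gives, for each (i, j), the minimum total weight of any directed path from i to j (possibly empty when i = j).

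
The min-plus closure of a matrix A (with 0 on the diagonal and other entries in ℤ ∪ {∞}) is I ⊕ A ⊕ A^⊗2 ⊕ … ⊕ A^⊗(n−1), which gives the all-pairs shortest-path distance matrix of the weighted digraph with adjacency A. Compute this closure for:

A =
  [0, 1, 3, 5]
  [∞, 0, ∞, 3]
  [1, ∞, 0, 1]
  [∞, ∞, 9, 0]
Closure =
  [0, 1, 3, 4]
  [13, 0, 12, 3]
  [1, 2, 0, 1]
  [10, 11, 9, 0]

This is the Floyd-Warshall all-pairs shortest-path computation. For each intermediate vertex k = 0, 1, …, 3, update dist[i][j] ← min(dist[i][j], dist[i][k] + dist[k][j]). The final matrix gives, for each (i, j), the minimum total weight of any directed path from i to j (possibly empty when i = j).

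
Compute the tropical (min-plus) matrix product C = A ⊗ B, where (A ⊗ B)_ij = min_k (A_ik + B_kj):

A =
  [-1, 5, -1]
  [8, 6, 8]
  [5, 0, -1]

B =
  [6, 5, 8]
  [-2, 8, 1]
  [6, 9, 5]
A ⊗ B =
  [3, 4, 4]
  [4, 13, 7]
  [-2, 8, 1]

Apply the min-plus product entry-by-entry:
  C[0][0] = min over k of (A[0][0] + B[0][0] = -1 + 6 = 5, A[0][1] + B[1][0] = 5 + -2 = 3, A[0][2] + B[2][0] = -1 + 6 = 5) = 3 (attained at k = 1)
  C[0][1] = min over k of (A[0][0] + B[0][1] = -1 + 5 = 4, A[0][1] + B[1][1] = 5 + 8 = 13, A[0][2] + B[2][1] = -1 + 9 = 8) = 4 (attained at k = 0)
  C[0][2] = min over k of (A[0][0] + B[0][2] = -1 + 8 = 7, A[0][1] + B[1][2] = 5 + 1 = 6, A[0][2] + B[2][2] = -1 + 5 = 4) = 4 (attained at k = 2)
  C[1][0] = min over k of (A[1][0] + B[0][0] = 8 + 6 = 14, A[1][1] + B[1][0] = 6 + -2 = 4, A[1][2] + B[2][0] = 8 + 6 = 14) = 4 (attained at k = 1)
  C[1][1] = min over k of (A[1][0] + B[0][1] = 8 + 5 = 13, A[1][1] + B[1][1] = 6 + 8 = 14, A[1][2] + B[2][1] = 8 + 9 = 17) = 13 (attained at k = 0)
  C[1][2] = min over k of (A[1][0] + B[0][2] = 8 + 8 = 16, A[1][1] + B[1][2] = 6 + 1 = 7, A[1][2] + B[2][2] = 8 + 5 = 13) = 7 (attained at k = 1)
  C[2][0] = min over k of (A[2][0] + B[0][0] = 5 + 6 = 11, A[2][1] + B[1][0] = 0 + -2 = -2, A[2][2] + B[2][0] = -1 + 6 = 5) = -2 (attained at k = 1)
  C[2][1] = min over k of (A[2][0] + B[0][1] = 5 + 5 = 10, A[2][1] + B[1][1] = 0 + 8 = 8, A[2][2] + B[2][1] = -1 + 9 = 8) = 8 (attained at k = 1)
  C[2][2] = min over k of (A[2][0] + B[0][2] = 5 + 8 = 13, A[2][1] + B[1][2] = 0 + 1 = 1, A[2][2] + B[2][2] = -1 + 5 = 4) = 1 (attained at k = 1)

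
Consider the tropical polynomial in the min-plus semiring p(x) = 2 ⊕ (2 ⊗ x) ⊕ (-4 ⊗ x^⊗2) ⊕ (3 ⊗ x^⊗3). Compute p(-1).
p(-1) = -6

A tropical monomial a ⊗ x^⊗i evaluates to a + i · x. Evaluating each term at x = -1:
  Term 0 contributes 2 + 0 · -1 = 2
  Term 1 contributes 2 + 1 · -1 = 1
  Term 2 contributes -4 + 2 · -1 = -6
  Term 3 contributes 3 + 3 · -1 = 0
p(-1) = ⊕ of these = min[2, 1, -6, 0] = -6.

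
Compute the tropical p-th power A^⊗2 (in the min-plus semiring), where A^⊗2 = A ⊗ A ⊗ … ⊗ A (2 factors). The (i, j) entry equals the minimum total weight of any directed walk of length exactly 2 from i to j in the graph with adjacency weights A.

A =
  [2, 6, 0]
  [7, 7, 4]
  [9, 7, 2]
A^⊗2 =
  [4, 7, 2]
  [9, 11, 6]
  [11, 9, 4]

Each entry (A^⊗2)_ij equals the minimum over all length-2 walks i = v_0 → v_1 → … → v_2 = j of Σ_t A[v_t][v_{t+1}]. For example, for (i, j) = (0, 2) we minimise over 3 possible intermediate vertex sequences; the minimum is 2, attained along the walk 0 → 0 → 2.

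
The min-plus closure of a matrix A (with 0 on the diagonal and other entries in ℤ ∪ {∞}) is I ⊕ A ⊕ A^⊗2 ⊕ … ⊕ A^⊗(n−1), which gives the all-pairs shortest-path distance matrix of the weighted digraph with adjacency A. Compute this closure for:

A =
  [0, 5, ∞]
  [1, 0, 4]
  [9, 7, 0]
Closure =
  [0, 5, 9]
  [1, 0, 4]
  [8, 7, 0]

This is the Floyd-Warshall all-pairs shortest-path computation. For each intermediate vertex k = 0, 1, …, 2, update dist[i][j] ← min(dist[i][j], dist[i][k] + dist[k][j]). The final matrix gives, for each (i, j), the minimum total weight of any directed path from i to j (possibly empty when i = j).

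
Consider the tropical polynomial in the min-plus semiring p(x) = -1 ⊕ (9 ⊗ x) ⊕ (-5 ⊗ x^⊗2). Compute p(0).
p(0) = -5

A tropical monomial a ⊗ x^⊗i evaluates to a + i · x. Evaluating each term at x = 0:
  Term 0 contributes -1 + 0 · 0 = -1
  Term 1 contributes 9 + 1 · 0 = 9
  Term 2 contributes -5 + 2 · 0 = -5
p(0) = ⊕ of these = min[-1, 9, -5] = -5.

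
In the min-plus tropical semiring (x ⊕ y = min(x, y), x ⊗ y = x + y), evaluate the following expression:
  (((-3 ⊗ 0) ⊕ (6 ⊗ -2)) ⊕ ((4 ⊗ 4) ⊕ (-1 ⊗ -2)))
(((-3 ⊗ 0) ⊕ (6 ⊗ -2)) ⊕ ((4 ⊗ 4) ⊕ (-1 ⊗ -2))) = -3

Expand innermost to outermost. Recall ⊕ takes the minimum of its arguments and ⊗ takes their sum. Working out the expression (((-3 ⊗ 0) ⊕ (6 ⊗ -2)) ⊕ ((4 ⊗ 4) ⊕ (-1 ⊗ -2))) gives -3.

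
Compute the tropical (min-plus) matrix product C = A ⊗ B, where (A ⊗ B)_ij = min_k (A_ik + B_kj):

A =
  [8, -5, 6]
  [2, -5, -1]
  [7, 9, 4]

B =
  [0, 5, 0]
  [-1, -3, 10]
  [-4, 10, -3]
A ⊗ B =
  [-6, -8, 3]
  [-6, -8, -4]
  [0, 6, 1]

Apply the min-plus product entry-by-entry:
  C[0][0] = min over k of (A[0][0] + B[0][0] = 8 + 0 = 8, A[0][1] + B[1][0] = -5 + -1 = -6, A[0][2] + B[2][0] = 6 + -4 = 2) = -6 (attained at k = 1)
  C[0][1] = min over k of (A[0][0] + B[0][1] = 8 + 5 = 13, A[0][1] + B[1][1] = -5 + -3 = -8, A[0][2] + B[2][1] = 6 + 10 = 16) = -8 (attained at k = 1)
  C[0][2] = min over k of (A[0][0] + B[0][2] = 8 + 0 = 8, A[0][1] + B[1][2] = -5 + 10 = 5, A[0][2] + B[2][2] = 6 + -3 = 3) = 3 (attained at k = 2)
  C[1][0] = min over k of (A[1][0] + B[0][0] = 2 + 0 = 2, A[1][1] + B[1][0] = -5 + -1 = -6, A[1][2] + B[2][0] = -1 + -4 = -5) = -6 (attained at k = 1)
  C[1][1] = min over k of (A[1][0] + B[0][1] = 2 + 5 = 7, A[1][1] + B[1][1] = -5 + -3 = -8, A[1][2] + B[2][1] = -1 + 10 = 9) = -8 (attained at k = 1)
  C[1][2] = min over k of (A[1][0] + B[0][2] = 2 + 0 = 2, A[1][1] + B[1][2] = -5 + 10 = 5, A[1][2] + B[2][2] = -1 + -3 = -4) = -4 (attained at k = 2)
  C[2][0] = min over k of (A[2][0] + B[0][0] = 7 + 0 = 7, A[2][1] + B[1][0] = 9 + -1 = 8, A[2][2] + B[2][0] = 4 + -4 = 0) = 0 (attained at k = 2)
  C[2][1] = min over k of (A[2][0] + B[0][1] = 7 + 5 = 12, A[2][1] + B[1][1] = 9 + -3 = 6, A[2][2] + B[2][1] = 4 + 10 = 14) = 6 (attained at k = 1)
  C[2][2] = min over k of (A[2][0] + B[0][2] = 7 + 0 = 7, A[2][1] + B[1][2] = 9 + 10 = 19, A[2][2] + B[2][2] = 4 + -3 = 1) = 1 (attained at k = 2)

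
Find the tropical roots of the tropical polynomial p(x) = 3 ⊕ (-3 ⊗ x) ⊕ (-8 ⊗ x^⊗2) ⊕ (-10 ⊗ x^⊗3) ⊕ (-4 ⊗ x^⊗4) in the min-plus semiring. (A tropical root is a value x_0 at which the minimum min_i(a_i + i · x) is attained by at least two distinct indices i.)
Roots: {-6, 2, 5, 6}

Each tropical root is a break point of the lower envelope of the lines y = a_i + i · x (there are 5 lines, with slopes 0, 1, ..., 4). Only the lines that attain the minimum somewhere contribute to roots; other lines are dominated. Here the surviving (envelope) indices are i = 4, i = 3, i = 2, i = 1, i = 0.
Intersections between consecutive envelope lines give the roots: for adjacent envelope indices i < j the intersection is x = (a_i − a_j) / (j − i). Reading off the sorted break points: {-6, 2, 5, 6}.
Verification: at each break x_0, at least two indices attain the minimum of min_i(a_i + i · x_0).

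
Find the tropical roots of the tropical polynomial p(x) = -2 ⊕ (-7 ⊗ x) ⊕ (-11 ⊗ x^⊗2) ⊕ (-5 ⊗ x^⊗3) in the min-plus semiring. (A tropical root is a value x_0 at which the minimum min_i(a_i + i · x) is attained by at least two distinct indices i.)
Roots: {-6, 4, 5}

Each tropical root is a break point of the lower envelope of the lines y = a_i + i · x (there are 4 lines, with slopes 0, 1, ..., 3). Only the lines that attain the minimum somewhere contribute to roots; other lines are dominated. Here the surviving (envelope) indices are i = 3, i = 2, i = 1, i = 0.
Intersections between consecutive envelope lines give the roots: for adjacent envelope indices i < j the intersection is x = (a_i − a_j) / (j − i). Reading off the sorted break points: {-6, 4, 5}.
Verification: at each break x_0, at least two indices attain the minimum of min_i(a_i + i · x_0).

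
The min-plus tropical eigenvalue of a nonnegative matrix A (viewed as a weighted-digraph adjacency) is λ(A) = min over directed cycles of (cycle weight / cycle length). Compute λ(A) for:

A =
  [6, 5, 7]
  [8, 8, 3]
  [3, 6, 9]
λ(A) = 11/3

Enumerate directed cycles and compute their means (weight / length). Sample:
  cycle 0 → 0: weight = 6, length = 1, mean = 6/1 ≈ 6.000
  cycle 1 → 1: weight = 8, length = 1, mean = 8/1 ≈ 8.000
  cycle 2 → 2: weight = 9, length = 1, mean = 9/1 ≈ 9.000
  cycle 0 → 1 → 0: weight = 13, length = 2, mean = 13/2 ≈ 6.500
  cycle 0 → 2 → 0: weight = 10, length = 2, mean = 10/2 ≈ 5.000
  cycle 1 → 0 → 1: weight = 13, length = 2, mean = 13/2 ≈ 6.500
Minimum mean = 3.667, attained e.g. along the cycle 0 → 1 → 2 → 0 with weight 11 and length 3. So λ(A) = 11/3 = 11/3.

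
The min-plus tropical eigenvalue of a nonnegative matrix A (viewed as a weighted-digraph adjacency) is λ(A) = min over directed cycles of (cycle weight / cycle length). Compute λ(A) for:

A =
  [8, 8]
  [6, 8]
λ(A) = 7

Enumerate directed cycles and compute their means (weight / length). Sample:
  cycle 0 → 0: weight = 8, length = 1, mean = 8/1 ≈ 8.000
  cycle 1 → 1: weight = 8, length = 1, mean = 8/1 ≈ 8.000
  cycle 0 → 1 → 0: weight = 14, length = 2, mean = 14/2 ≈ 7.000
  cycle 1 → 0 → 1: weight = 14, length = 2, mean = 14/2 ≈ 7.000
Minimum mean = 7.000, attained e.g. along the cycle 0 → 1 → 0 with weight 14 and length 2. So λ(A) = 14/2 = 7.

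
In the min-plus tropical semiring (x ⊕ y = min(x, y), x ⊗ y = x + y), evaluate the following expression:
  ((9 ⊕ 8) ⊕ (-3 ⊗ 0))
((9 ⊕ 8) ⊕ (-3 ⊗ 0)) = -3

Expand innermost to outermost. Recall ⊕ takes the minimum of its arguments and ⊗ takes their sum. Working out the expression ((9 ⊕ 8) ⊕ (-3 ⊗ 0)) gives -3.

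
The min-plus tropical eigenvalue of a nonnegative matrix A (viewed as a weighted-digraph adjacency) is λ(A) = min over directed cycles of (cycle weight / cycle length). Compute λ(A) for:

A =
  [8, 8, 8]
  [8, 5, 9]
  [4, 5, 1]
λ(A) = 1

Enumerate directed cycles and compute their means (weight / length). Sample:
  cycle 0 → 0: weight = 8, length = 1, mean = 8/1 ≈ 8.000
  cycle 1 → 1: weight = 5, length = 1, mean = 5/1 ≈ 5.000
  cycle 2 → 2: weight = 1, length = 1, mean = 1/1 ≈ 1.000
  cycle 0 → 1 → 0: weight = 16, length = 2, mean = 16/2 ≈ 8.000
  cycle 0 → 2 → 0: weight = 12, length = 2, mean = 12/2 ≈ 6.000
  cycle 1 → 0 → 1: weight = 16, length = 2, mean = 16/2 ≈ 8.000
Minimum mean = 1.000, attained e.g. along the cycle 2 → 2 with weight 1 and length 1. So λ(A) = 1/1 = 1.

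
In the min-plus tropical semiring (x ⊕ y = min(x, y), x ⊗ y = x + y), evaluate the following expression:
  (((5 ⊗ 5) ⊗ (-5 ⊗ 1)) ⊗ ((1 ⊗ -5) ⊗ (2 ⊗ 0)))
(((5 ⊗ 5) ⊗ (-5 ⊗ 1)) ⊗ ((1 ⊗ -5) ⊗ (2 ⊗ 0))) = 4

Expand innermost to outermost. Recall ⊕ takes the minimum of its arguments and ⊗ takes their sum. Working out the expression (((5 ⊗ 5) ⊗ (-5 ⊗ 1)) ⊗ ((1 ⊗ -5) ⊗ (2 ⊗ 0))) gives 4.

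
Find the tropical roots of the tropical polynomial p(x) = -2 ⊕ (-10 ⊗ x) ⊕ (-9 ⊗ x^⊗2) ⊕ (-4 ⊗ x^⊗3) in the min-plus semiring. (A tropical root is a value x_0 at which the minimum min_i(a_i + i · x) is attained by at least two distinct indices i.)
Roots: {-5, -1, 8}

Each tropical root is a break point of the lower envelope of the lines y = a_i + i · x (there are 4 lines, with slopes 0, 1, ..., 3). Only the lines that attain the minimum somewhere contribute to roots; other lines are dominated. Here the surviving (envelope) indices are i = 3, i = 2, i = 1, i = 0.
Intersections between consecutive envelope lines give the roots: for adjacent envelope indices i < j the intersection is x = (a_i − a_j) / (j − i). Reading off the sorted break points: {-5, -1, 8}.
Verification: at each break x_0, at least two indices attain the minimum of min_i(a_i + i · x_0).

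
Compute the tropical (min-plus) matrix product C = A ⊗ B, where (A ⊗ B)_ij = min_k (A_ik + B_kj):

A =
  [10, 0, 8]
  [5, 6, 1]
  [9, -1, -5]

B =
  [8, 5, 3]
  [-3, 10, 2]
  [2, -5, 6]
A ⊗ B =
  [-3, 3, 2]
  [3, -4, 7]
  [-4, -10, 1]

Apply the min-plus product entry-by-entry:
  C[0][0] = min over k of (A[0][0] + B[0][0] = 10 + 8 = 18, A[0][1] + B[1][0] = 0 + -3 = -3, A[0][2] + B[2][0] = 8 + 2 = 10) = -3 (attained at k = 1)
  C[0][1] = min over k of (A[0][0] + B[0][1] = 10 + 5 = 15, A[0][1] + B[1][1] = 0 + 10 = 10, A[0][2] + B[2][1] = 8 + -5 = 3) = 3 (attained at k = 2)
  C[0][2] = min over k of (A[0][0] + B[0][2] = 10 + 3 = 13, A[0][1] + B[1][2] = 0 + 2 = 2, A[0][2] + B[2][2] = 8 + 6 = 14) = 2 (attained at k = 1)
  C[1][0] = min over k of (A[1][0] + B[0][0] = 5 + 8 = 13, A[1][1] + B[1][0] = 6 + -3 = 3, A[1][2] + B[2][0] = 1 + 2 = 3) = 3 (attained at k = 1)
  C[1][1] = min over k of (A[1][0] + B[0][1] = 5 + 5 = 10, A[1][1] + B[1][1] = 6 + 10 = 16, A[1][2] + B[2][1] = 1 + -5 = -4) = -4 (attained at k = 2)
  C[1][2] = min over k of (A[1][0] + B[0][2] = 5 + 3 = 8, A[1][1] + B[1][2] = 6 + 2 = 8, A[1][2] + B[2][2] = 1 + 6 = 7) = 7 (attained at k = 2)
  C[2][0] = min over k of (A[2][0] + B[0][0] = 9 + 8 = 17, A[2][1] + B[1][0] = -1 + -3 = -4, A[2][2] + B[2][0] = -5 + 2 = -3) = -4 (attained at k = 1)
  C[2][1] = min over k of (A[2][0] + B[0][1] = 9 + 5 = 14, A[2][1] + B[1][1] = -1 + 10 = 9, A[2][2] + B[2][1] = -5 + -5 = -10) = -10 (attained at k = 2)
  C[2][2] = min over k of (A[2][0] + B[0][2] = 9 + 3 = 12, A[2][1] + B[1][2] = -1 + 2 = 1, A[2][2] + B[2][2] = -5 + 6 = 1) = 1 (attained at k = 1)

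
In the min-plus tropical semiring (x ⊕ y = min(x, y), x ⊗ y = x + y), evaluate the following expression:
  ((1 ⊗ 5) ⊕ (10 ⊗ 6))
((1 ⊗ 5) ⊕ (10 ⊗ 6)) = 6

Expand innermost to outermost. Recall ⊕ takes the minimum of its arguments and ⊗ takes their sum. Working out the expression ((1 ⊗ 5) ⊕ (10 ⊗ 6)) gives 6.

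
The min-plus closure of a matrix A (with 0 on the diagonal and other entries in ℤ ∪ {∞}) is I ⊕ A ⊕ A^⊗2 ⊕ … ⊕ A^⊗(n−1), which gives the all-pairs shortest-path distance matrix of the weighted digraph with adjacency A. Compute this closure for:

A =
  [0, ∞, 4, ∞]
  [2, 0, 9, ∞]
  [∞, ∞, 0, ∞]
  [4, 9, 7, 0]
Closure =
  [0, ∞, 4, ∞]
  [2, 0, 6, ∞]
  [∞, ∞, 0, ∞]
  [4, 9, 7, 0]

This is the Floyd-Warshall all-pairs shortest-path computation. For each intermediate vertex k = 0, 1, …, 3, update dist[i][j] ← min(dist[i][j], dist[i][k] + dist[k][j]). The final matrix gives, for each (i, j), the minimum total weight of any directed path from i to j (possibly empty when i = j).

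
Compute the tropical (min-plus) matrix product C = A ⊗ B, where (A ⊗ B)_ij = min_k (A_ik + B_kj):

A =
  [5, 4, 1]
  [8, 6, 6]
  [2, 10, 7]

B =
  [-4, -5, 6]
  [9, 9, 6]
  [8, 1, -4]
A ⊗ B =
  [1, 0, -3]
  [4, 3, 2]
  [-2, -3, 3]

Apply the min-plus product entry-by-entry:
  C[0][0] = min over k of (A[0][0] + B[0][0] = 5 + -4 = 1, A[0][1] + B[1][0] = 4 + 9 = 13, A[0][2] + B[2][0] = 1 + 8 = 9) = 1 (attained at k = 0)
  C[0][1] = min over k of (A[0][0] + B[0][1] = 5 + -5 = 0, A[0][1] + B[1][1] = 4 + 9 = 13, A[0][2] + B[2][1] = 1 + 1 = 2) = 0 (attained at k = 0)
  C[0][2] = min over k of (A[0][0] + B[0][2] = 5 + 6 = 11, A[0][1] + B[1][2] = 4 + 6 = 10, A[0][2] + B[2][2] = 1 + -4 = -3) = -3 (attained at k = 2)
  C[1][0] = min over k of (A[1][0] + B[0][0] = 8 + -4 = 4, A[1][1] + B[1][0] = 6 + 9 = 15, A[1][2] + B[2][0] = 6 + 8 = 14) = 4 (attained at k = 0)
  C[1][1] = min over k of (A[1][0] + B[0][1] = 8 + -5 = 3, A[1][1] + B[1][1] = 6 + 9 = 15, A[1][2] + B[2][1] = 6 + 1 = 7) = 3 (attained at k = 0)
  C[1][2] = min over k of (A[1][0] + B[0][2] = 8 + 6 = 14, A[1][1] + B[1][2] = 6 + 6 = 12, A[1][2] + B[2][2] = 6 + -4 = 2) = 2 (attained at k = 2)
  C[2][0] = min over k of (A[2][0] + B[0][0] = 2 + -4 = -2, A[2][1] + B[1][0] = 10 + 9 = 19, A[2][2] + B[2][0] = 7 + 8 = 15) = -2 (attained at k = 0)
  C[2][1] = min over k of (A[2][0] + B[0][1] = 2 + -5 = -3, A[2][1] + B[1][1] = 10 + 9 = 19, A[2][2] + B[2][1] = 7 + 1 = 8) = -3 (attained at k = 0)
  C[2][2] = min over k of (A[2][0] + B[0][2] = 2 + 6 = 8, A[2][1] + B[1][2] = 10 + 6 = 16, A[2][2] + B[2][2] = 7 + -4 = 3) = 3 (attained at k = 2)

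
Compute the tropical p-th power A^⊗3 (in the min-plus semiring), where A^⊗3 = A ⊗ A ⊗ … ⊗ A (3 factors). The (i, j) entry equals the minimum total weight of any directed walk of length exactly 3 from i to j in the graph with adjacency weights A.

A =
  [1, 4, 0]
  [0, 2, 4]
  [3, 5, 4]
A^⊗3 =
  [3, 6, 2]
  [2, 5, 1]
  [5, 8, 4]

Each entry (A^⊗3)_ij equals the minimum over all length-3 walks i = v_0 → v_1 → … → v_3 = j of Σ_t A[v_t][v_{t+1}]. For example, for (i, j) = (0, 2) we minimise over 9 possible intermediate vertex sequences; the minimum is 2, attained along the walk 0 → 0 → 0 → 2.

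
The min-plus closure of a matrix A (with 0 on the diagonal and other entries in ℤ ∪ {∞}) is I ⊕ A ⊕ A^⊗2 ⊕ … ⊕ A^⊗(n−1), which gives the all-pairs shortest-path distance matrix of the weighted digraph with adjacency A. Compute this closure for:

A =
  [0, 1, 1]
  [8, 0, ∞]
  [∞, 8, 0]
Closure =
  [0, 1, 1]
  [8, 0, 9]
  [16, 8, 0]

This is the Floyd-Warshall all-pairs shortest-path computation. For each intermediate vertex k = 0, 1, …, 2, update dist[i][j] ← min(dist[i][j], dist[i][k] + dist[k][j]). The final matrix gives, for each (i, j), the minimum total weight of any directed path from i to j (possibly empty when i = j).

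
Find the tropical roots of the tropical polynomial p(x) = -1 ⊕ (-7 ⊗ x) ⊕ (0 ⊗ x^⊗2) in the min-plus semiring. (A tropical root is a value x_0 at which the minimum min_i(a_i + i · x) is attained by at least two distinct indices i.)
Roots: {-7, 6}

Each tropical root is a break point of the lower envelope of the lines y = a_i + i · x (there are 3 lines, with slopes 0, 1, ..., 2). Only the lines that attain the minimum somewhere contribute to roots; other lines are dominated. Here the surviving (envelope) indices are i = 2, i = 1, i = 0.
Intersections between consecutive envelope lines give the roots: for adjacent envelope indices i < j the intersection is x = (a_i − a_j) / (j − i). Reading off the sorted break points: {-7, 6}.
Verification: at each break x_0, at least two indices attain the minimum of min_i(a_i + i · x_0).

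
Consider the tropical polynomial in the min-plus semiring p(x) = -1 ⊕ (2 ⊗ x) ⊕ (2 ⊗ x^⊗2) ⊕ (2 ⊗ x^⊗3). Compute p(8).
p(8) = -1

A tropical monomial a ⊗ x^⊗i evaluates to a + i · x. Evaluating each term at x = 8:
  Term 0 contributes -1 + 0 · 8 = -1
  Term 1 contributes 2 + 1 · 8 = 10
  Term 2 contributes 2 + 2 · 8 = 18
  Term 3 contributes 2 + 3 · 8 = 26
p(8) = ⊕ of these = min[-1, 10, 18, 26] = -1.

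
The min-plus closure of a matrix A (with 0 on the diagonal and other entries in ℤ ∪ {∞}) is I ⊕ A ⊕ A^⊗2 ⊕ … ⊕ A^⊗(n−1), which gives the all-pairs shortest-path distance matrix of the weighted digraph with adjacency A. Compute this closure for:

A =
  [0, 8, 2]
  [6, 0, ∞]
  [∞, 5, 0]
Closure =
  [0, 7, 2]
  [6, 0, 8]
  [11, 5, 0]

This is the Floyd-Warshall all-pairs shortest-path computation. For each intermediate vertex k = 0, 1, …, 2, update dist[i][j] ← min(dist[i][j], dist[i][k] + dist[k][j]). The final matrix gives, for each (i, j), the minimum total weight of any directed path from i to j (possibly empty when i = j).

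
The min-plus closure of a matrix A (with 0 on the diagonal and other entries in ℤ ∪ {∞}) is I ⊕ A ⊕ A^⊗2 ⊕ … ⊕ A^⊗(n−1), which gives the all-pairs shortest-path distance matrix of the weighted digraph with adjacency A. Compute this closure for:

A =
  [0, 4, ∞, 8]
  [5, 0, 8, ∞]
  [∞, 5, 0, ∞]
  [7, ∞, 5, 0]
Closure =
  [0, 4, 12, 8]
  [5, 0, 8, 13]
  [10, 5, 0, 18]
  [7, 10, 5, 0]

This is the Floyd-Warshall all-pairs shortest-path computation. For each intermediate vertex k = 0, 1, …, 3, update dist[i][j] ← min(dist[i][j], dist[i][k] + dist[k][j]). The final matrix gives, for each (i, j), the minimum total weight of any directed path from i to j (possibly empty when i = j).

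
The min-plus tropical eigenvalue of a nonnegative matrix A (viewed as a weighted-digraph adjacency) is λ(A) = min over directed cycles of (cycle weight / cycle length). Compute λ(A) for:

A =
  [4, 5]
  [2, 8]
λ(A) = 7/2

Enumerate directed cycles and compute their means (weight / length). Sample:
  cycle 0 → 0: weight = 4, length = 1, mean = 4/1 ≈ 4.000
  cycle 1 → 1: weight = 8, length = 1, mean = 8/1 ≈ 8.000
  cycle 0 → 1 → 0: weight = 7, length = 2, mean = 7/2 ≈ 3.500
  cycle 1 → 0 → 1: weight = 7, length = 2, mean = 7/2 ≈ 3.500
Minimum mean = 3.500, attained e.g. along the cycle 0 → 1 → 0 with weight 7 and length 2. So λ(A) = 7/2 = 7/2.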